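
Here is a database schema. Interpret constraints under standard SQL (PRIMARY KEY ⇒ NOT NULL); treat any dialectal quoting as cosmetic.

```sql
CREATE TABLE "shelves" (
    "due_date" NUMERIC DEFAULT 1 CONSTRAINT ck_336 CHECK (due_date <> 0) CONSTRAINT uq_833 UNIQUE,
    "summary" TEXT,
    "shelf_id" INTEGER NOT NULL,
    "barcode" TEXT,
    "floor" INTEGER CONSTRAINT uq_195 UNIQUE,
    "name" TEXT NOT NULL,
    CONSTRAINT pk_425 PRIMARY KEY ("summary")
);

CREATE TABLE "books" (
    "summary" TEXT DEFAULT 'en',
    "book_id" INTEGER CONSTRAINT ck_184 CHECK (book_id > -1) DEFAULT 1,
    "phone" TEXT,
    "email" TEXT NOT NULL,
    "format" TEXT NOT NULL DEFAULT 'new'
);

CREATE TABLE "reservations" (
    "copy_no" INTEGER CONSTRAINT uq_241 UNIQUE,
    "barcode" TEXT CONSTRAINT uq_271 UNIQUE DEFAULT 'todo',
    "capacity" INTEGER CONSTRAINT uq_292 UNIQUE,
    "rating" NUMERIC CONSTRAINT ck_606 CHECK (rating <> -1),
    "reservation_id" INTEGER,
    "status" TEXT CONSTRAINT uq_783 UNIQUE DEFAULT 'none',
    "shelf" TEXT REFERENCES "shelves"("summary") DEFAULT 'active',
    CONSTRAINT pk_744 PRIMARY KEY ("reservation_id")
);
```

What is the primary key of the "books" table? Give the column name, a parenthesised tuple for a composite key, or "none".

No column is declared PRIMARY KEY inline, and there is no table-level PRIMARY KEY clause in books.

none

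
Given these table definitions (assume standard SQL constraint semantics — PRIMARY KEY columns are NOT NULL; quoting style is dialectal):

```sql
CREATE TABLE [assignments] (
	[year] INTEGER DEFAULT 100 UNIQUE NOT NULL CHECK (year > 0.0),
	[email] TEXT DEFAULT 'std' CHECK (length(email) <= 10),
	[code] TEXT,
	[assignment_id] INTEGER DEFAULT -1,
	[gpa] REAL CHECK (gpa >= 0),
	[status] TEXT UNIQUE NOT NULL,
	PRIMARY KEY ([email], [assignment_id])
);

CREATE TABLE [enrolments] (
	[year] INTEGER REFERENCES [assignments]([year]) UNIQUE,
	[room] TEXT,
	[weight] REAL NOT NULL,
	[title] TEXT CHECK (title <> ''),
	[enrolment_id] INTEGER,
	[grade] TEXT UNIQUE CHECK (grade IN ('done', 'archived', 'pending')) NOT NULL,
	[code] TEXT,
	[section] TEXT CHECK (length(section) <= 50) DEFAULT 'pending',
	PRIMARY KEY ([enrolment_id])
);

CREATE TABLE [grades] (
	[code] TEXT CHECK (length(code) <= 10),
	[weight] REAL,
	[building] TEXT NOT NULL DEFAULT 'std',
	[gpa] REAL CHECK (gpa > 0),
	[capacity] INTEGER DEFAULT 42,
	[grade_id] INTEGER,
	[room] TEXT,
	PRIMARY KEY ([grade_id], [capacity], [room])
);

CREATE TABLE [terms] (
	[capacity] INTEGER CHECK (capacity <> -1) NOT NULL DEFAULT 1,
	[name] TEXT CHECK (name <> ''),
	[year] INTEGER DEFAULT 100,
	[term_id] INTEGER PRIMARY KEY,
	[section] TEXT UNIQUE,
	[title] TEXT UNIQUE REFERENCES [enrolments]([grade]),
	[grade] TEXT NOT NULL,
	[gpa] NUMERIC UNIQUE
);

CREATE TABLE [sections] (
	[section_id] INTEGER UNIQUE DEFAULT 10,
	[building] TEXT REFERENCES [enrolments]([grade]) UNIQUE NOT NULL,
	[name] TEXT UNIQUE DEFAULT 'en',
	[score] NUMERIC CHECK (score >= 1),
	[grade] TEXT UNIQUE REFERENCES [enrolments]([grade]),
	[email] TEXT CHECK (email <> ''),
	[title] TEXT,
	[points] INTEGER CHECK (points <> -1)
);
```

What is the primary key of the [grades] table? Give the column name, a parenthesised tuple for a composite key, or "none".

A table-level PRIMARY KEY clause names 3 columns: grade_id, capacity, room.
This is a composite key — the combination is unique, not each column individually.

(grade_id, capacity, room)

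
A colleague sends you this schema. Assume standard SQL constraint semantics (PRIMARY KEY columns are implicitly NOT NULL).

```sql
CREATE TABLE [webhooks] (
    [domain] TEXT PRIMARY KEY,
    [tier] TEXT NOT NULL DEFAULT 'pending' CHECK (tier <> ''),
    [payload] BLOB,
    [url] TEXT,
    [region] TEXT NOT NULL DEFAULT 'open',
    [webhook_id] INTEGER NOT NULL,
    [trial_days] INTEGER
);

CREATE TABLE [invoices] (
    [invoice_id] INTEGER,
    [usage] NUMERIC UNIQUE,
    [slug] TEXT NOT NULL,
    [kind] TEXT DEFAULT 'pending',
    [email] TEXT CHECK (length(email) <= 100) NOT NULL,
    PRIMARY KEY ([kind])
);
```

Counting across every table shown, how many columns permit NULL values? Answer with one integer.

5

webhooks: 3 nullable (payload, url, trial_days — PK (domain) and explicit NOT NULL columns excluded).
invoices: 2 nullable (invoice_id, usage — PK (kind) and explicit NOT NULL columns excluded).
Total: 3 + 2 = 5.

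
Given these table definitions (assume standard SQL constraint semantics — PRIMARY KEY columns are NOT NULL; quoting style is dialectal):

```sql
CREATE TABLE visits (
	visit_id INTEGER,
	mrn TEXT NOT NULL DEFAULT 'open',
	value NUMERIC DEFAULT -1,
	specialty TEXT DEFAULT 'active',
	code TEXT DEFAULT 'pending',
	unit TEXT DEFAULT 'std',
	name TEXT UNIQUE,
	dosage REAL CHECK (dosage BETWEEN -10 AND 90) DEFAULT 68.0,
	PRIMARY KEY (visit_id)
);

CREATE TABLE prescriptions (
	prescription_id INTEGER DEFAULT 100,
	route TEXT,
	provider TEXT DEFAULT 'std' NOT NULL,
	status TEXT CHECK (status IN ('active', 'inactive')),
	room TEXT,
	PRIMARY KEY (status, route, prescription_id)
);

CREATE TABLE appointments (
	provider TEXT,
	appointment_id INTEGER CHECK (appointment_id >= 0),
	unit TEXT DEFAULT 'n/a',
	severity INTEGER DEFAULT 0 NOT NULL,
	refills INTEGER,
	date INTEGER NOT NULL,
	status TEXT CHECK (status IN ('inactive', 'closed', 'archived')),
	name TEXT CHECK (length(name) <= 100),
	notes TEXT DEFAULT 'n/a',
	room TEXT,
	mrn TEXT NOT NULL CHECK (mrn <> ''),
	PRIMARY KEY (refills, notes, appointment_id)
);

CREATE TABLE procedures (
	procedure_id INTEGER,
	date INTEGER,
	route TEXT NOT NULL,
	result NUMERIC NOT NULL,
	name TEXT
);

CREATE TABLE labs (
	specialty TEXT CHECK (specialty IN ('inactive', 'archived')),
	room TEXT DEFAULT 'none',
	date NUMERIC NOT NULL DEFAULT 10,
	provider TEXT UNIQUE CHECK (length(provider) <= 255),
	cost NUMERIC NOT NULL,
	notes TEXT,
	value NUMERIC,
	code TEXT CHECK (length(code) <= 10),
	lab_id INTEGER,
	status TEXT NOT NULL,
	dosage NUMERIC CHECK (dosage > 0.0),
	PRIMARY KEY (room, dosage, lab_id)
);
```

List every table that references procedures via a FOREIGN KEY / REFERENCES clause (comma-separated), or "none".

none

No REFERENCES clause anywhere in the schema names procedures.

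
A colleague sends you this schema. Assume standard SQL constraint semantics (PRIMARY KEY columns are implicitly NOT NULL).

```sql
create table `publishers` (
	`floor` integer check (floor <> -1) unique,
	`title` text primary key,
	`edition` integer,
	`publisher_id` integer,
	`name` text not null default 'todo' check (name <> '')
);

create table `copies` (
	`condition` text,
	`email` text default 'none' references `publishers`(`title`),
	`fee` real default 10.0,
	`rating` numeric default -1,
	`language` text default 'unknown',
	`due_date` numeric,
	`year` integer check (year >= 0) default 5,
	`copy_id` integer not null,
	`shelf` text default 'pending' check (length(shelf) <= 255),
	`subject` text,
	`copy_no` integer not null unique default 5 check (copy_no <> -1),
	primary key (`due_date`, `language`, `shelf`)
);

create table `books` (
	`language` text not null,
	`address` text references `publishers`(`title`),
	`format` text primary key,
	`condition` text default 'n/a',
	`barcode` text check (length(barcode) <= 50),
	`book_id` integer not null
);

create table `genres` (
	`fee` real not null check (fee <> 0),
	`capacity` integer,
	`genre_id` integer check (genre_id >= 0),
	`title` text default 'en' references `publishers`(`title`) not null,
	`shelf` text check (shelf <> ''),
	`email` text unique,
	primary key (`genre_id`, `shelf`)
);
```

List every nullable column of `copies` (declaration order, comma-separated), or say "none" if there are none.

- condition: no NOT NULL constraint applies → nullable.
- email: a foreign key column may be NULL unless separately constrained → nullable.
- fee: DEFAULT only fills an omitted column; an explicit NULL is still allowed → nullable.
- rating: DEFAULT only fills an omitted column; an explicit NULL is still allowed → nullable.
- language: part of the PRIMARY KEY, which implies NOT NULL → not nullable.
- due_date: part of the PRIMARY KEY, which implies NOT NULL → not nullable.
- year: CHECK does not forbid NULL (a CHECK constraint passes when its expression is NULL) → nullable.
- copy_id: declared NOT NULL → not nullable.
- shelf: part of the PRIMARY KEY, which implies NOT NULL → not nullable.
- subject: no NOT NULL constraint applies → nullable.
- copy_no: declared NOT NULL → not nullable.

condition, email, fee, rating, year, subject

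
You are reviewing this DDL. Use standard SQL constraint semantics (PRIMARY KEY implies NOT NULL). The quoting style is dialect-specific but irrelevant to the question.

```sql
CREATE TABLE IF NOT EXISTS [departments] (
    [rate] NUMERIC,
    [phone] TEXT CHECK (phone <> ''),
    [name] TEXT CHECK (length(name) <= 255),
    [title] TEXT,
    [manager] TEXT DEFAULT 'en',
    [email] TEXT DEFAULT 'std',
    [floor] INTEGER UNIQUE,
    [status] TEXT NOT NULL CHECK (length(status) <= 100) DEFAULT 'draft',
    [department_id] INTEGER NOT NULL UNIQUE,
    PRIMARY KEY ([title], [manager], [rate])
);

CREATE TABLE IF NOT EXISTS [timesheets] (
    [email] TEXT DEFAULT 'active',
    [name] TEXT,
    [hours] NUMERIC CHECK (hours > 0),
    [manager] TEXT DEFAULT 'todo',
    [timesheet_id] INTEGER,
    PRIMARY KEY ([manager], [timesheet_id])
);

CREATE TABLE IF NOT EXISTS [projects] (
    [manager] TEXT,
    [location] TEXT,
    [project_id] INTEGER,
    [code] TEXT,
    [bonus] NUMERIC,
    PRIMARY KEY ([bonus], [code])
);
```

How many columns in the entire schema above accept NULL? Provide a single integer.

10

departments: 4 nullable (phone, name, email, floor — PK (title, manager, rate) and explicit NOT NULL columns excluded).
timesheets: 3 nullable (email, name, hours — PK (manager, timesheet_id) and explicit NOT NULL columns excluded).
projects: 3 nullable (manager, location, project_id — PK (bonus, code) and explicit NOT NULL columns excluded).
Total: 4 + 3 + 3 = 10.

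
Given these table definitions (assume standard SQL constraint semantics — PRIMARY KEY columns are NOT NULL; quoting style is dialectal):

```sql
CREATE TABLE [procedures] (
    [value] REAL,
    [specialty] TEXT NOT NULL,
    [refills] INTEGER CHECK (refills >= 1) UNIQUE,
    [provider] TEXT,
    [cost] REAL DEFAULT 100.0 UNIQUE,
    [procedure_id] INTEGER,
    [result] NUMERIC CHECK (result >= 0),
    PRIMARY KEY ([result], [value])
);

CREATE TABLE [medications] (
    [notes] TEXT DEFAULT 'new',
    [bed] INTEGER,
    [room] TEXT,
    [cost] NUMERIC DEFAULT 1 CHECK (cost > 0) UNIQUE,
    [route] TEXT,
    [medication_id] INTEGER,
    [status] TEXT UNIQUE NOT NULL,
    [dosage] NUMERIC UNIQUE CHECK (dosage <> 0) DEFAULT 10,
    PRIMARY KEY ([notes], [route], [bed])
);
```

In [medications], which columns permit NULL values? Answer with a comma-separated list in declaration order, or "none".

room, cost, medication_id, dosage

- notes: part of the PRIMARY KEY, which implies NOT NULL → not nullable.
- bed: part of the PRIMARY KEY, which implies NOT NULL → not nullable.
- room: no NOT NULL constraint applies → nullable.
- cost: CHECK does not forbid NULL (a CHECK constraint passes when its expression is NULL) → nullable.
- route: part of the PRIMARY KEY, which implies NOT NULL → not nullable.
- medication_id: no NOT NULL constraint applies → nullable.
- status: declared NOT NULL → not nullable.
- dosage: CHECK does not forbid NULL (a CHECK constraint passes when its expression is NULL) → nullable.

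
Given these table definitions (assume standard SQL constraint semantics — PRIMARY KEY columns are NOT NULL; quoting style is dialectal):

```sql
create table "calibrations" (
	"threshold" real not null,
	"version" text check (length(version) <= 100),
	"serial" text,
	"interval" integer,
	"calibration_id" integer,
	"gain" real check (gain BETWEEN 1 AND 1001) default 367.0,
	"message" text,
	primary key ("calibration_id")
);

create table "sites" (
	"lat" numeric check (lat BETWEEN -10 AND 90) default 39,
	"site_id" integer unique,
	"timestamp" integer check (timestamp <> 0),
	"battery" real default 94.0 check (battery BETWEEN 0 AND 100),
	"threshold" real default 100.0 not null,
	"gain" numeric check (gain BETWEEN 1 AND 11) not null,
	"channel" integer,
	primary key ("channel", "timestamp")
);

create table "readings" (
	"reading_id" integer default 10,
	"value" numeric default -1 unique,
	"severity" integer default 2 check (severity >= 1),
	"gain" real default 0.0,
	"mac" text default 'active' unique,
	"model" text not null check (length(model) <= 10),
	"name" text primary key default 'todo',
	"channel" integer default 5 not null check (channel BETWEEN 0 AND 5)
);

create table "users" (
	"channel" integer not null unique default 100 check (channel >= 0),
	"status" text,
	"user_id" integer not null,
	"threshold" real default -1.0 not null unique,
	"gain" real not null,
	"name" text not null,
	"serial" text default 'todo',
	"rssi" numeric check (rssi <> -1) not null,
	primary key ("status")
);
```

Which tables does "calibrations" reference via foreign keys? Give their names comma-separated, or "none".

none

No column in calibrations has a REFERENCES clause.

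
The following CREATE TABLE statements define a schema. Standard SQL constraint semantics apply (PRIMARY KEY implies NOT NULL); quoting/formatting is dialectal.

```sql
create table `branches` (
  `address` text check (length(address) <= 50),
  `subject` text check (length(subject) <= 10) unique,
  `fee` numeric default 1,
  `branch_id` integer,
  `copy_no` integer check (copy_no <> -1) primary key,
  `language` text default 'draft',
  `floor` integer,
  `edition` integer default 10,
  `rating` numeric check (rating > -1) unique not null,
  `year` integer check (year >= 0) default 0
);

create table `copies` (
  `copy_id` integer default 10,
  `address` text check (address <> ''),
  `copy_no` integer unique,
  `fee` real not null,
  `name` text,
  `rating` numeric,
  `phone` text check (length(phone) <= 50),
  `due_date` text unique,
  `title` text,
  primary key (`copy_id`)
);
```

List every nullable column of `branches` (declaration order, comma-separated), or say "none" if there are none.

address, subject, fee, branch_id, language, floor, edition, year

- address: CHECK does not forbid NULL (a CHECK constraint passes when its expression is NULL) → nullable.
- subject: CHECK does not forbid NULL (a CHECK constraint passes when its expression is NULL) → nullable.
- fee: DEFAULT only fills an omitted column; an explicit NULL is still allowed → nullable.
- branch_id: no NOT NULL constraint applies → nullable.
- copy_no: part of the PRIMARY KEY, which implies NOT NULL → not nullable.
- language: DEFAULT only fills an omitted column; an explicit NULL is still allowed → nullable.
- floor: no NOT NULL constraint applies → nullable.
- edition: DEFAULT only fills an omitted column; an explicit NULL is still allowed → nullable.
- rating: declared NOT NULL → not nullable.
- year: CHECK does not forbid NULL (a CHECK constraint passes when its expression is NULL) → nullable.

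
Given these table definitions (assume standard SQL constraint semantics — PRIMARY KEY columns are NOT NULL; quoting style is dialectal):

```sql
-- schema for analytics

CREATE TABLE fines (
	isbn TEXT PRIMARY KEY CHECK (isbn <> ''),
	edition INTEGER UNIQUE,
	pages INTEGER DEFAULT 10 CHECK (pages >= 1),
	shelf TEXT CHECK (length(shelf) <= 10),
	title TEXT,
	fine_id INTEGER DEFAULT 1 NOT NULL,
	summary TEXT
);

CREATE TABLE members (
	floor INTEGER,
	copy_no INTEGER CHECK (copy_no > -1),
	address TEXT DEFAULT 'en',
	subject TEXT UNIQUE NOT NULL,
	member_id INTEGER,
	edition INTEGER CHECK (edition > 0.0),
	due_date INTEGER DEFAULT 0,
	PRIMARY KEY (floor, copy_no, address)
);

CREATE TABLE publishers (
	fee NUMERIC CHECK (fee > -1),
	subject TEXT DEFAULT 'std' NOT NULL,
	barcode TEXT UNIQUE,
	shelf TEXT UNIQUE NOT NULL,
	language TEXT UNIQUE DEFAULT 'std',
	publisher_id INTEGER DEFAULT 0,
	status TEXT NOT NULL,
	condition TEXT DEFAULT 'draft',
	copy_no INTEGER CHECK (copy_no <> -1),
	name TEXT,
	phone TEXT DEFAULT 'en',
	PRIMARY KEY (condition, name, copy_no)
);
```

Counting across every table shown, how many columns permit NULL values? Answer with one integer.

13

fines: 5 nullable (edition, pages, shelf, title, summary — PK (isbn) and explicit NOT NULL columns excluded).
members: 3 nullable (member_id, edition, due_date — PK (floor, copy_no, address) and explicit NOT NULL columns excluded).
publishers: 5 nullable (fee, barcode, language, publisher_id, phone — PK (condition, name, copy_no) and explicit NOT NULL columns excluded).
Total: 5 + 3 + 5 = 13.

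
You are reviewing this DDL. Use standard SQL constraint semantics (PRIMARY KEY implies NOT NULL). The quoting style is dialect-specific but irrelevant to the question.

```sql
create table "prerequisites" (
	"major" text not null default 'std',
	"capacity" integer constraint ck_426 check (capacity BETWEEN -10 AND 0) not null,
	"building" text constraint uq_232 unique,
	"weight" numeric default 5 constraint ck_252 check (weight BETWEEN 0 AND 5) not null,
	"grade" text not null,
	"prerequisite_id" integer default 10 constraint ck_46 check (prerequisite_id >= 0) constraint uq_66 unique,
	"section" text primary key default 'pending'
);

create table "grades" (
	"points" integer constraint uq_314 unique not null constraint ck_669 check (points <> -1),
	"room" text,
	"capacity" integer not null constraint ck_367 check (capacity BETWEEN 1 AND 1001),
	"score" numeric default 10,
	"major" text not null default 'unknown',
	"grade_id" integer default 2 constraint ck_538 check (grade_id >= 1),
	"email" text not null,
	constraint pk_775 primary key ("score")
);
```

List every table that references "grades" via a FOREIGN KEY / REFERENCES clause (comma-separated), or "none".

No REFERENCES clause anywhere in the schema names grades.

none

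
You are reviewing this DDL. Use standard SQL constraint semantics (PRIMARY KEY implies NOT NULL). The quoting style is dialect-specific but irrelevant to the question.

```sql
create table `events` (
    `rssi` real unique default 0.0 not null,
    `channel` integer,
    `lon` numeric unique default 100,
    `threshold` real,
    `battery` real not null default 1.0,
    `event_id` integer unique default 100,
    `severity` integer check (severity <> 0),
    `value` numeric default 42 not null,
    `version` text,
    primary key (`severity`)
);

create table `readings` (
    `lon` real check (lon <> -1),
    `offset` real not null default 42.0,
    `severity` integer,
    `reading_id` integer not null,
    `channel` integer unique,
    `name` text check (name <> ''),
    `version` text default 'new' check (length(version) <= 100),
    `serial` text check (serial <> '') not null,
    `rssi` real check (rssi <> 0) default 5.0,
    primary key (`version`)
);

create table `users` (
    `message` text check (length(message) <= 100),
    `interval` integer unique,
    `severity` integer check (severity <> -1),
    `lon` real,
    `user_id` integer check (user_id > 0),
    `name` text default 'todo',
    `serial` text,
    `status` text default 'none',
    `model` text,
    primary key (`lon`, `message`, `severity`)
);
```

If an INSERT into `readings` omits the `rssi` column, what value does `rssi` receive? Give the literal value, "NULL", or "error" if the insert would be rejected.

5.0

rssi has an explicit DEFAULT 5.0.
When the column is omitted from an INSERT, that default is used.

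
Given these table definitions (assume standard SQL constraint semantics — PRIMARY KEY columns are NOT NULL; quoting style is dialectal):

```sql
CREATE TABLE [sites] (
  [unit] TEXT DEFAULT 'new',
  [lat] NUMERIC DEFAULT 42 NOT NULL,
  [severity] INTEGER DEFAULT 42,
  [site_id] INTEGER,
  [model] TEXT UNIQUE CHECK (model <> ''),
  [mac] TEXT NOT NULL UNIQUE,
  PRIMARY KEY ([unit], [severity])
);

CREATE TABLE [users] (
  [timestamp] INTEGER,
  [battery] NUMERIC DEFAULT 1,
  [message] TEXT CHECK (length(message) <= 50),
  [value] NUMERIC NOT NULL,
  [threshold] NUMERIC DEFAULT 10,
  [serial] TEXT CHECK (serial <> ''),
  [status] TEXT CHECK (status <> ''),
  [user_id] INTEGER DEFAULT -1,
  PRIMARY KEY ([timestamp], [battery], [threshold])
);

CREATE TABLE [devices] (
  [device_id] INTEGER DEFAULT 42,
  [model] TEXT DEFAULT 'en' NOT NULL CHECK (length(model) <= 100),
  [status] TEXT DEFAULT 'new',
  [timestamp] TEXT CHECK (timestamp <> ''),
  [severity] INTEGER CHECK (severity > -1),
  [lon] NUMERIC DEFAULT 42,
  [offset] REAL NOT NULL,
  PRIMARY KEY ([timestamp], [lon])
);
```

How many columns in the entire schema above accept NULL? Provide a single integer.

sites: 2 nullable (site_id, model — PK (unit, severity) and explicit NOT NULL columns excluded).
users: 4 nullable (message, serial, status, user_id — PK (timestamp, battery, threshold) and explicit NOT NULL columns excluded).
devices: 3 nullable (device_id, status, severity — PK (timestamp, lon) and explicit NOT NULL columns excluded).
Total: 2 + 4 + 3 = 9.

9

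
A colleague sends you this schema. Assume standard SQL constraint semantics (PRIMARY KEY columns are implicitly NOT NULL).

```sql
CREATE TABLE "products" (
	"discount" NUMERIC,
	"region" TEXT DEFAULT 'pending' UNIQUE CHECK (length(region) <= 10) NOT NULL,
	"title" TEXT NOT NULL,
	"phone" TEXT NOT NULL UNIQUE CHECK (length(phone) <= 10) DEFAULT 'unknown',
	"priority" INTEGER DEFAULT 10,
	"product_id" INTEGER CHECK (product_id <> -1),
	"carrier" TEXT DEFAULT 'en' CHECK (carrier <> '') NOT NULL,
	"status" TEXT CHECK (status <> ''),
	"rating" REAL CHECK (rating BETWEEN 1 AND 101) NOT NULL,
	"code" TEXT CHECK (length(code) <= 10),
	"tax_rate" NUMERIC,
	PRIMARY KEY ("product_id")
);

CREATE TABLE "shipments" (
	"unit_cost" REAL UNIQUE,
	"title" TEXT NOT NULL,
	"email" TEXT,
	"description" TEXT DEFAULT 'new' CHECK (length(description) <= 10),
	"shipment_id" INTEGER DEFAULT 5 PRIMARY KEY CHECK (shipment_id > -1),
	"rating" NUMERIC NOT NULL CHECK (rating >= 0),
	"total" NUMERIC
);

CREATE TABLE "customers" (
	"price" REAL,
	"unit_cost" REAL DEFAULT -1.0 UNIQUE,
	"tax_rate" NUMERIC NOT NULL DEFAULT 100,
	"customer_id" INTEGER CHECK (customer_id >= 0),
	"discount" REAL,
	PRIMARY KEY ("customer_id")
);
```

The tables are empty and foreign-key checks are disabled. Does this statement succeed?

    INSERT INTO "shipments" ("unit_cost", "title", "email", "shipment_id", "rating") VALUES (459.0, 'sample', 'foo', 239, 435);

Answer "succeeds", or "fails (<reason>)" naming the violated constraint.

NOT NULL columns: rating is supplied; shipment_id is supplied; title is supplied.
CHECK constraints: 239 satisfies (shipment_id > -1); 435 satisfies (rating >= 0).
No constraint is violated.

succeeds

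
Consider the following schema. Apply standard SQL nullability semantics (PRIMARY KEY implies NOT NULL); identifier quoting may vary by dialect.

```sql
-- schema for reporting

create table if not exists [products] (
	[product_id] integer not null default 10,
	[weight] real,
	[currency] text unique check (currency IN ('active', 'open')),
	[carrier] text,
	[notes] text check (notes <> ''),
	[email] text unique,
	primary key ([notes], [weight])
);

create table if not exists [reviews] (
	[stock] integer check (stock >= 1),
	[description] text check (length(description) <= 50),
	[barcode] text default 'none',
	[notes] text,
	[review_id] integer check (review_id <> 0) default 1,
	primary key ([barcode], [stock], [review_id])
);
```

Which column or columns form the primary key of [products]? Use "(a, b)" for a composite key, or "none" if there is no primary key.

(notes, weight)

A table-level PRIMARY KEY clause names 2 columns: notes, weight.
This is a composite key — the combination is unique, not each column individually.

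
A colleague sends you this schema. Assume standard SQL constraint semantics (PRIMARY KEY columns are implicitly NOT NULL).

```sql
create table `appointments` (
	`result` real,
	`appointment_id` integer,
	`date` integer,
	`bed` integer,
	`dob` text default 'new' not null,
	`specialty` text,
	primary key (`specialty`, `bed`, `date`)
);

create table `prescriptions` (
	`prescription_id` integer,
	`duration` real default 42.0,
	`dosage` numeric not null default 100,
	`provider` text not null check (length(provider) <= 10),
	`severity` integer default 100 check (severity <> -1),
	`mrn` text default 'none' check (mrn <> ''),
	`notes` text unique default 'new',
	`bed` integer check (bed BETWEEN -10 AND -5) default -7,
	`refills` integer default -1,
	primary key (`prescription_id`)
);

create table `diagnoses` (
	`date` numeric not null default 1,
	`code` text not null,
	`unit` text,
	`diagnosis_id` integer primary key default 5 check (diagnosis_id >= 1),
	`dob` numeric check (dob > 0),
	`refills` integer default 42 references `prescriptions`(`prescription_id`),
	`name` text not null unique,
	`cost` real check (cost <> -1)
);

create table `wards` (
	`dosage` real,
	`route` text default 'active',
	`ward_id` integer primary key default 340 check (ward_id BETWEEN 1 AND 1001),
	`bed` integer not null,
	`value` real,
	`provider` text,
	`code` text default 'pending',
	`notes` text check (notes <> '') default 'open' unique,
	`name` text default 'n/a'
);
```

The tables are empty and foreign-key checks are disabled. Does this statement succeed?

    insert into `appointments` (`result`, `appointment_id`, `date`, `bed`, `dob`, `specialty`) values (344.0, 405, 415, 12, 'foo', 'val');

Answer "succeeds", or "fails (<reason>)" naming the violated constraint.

succeeds

NOT NULL columns: bed is supplied; date is supplied; dob is supplied; specialty is supplied.
No constraint is violated.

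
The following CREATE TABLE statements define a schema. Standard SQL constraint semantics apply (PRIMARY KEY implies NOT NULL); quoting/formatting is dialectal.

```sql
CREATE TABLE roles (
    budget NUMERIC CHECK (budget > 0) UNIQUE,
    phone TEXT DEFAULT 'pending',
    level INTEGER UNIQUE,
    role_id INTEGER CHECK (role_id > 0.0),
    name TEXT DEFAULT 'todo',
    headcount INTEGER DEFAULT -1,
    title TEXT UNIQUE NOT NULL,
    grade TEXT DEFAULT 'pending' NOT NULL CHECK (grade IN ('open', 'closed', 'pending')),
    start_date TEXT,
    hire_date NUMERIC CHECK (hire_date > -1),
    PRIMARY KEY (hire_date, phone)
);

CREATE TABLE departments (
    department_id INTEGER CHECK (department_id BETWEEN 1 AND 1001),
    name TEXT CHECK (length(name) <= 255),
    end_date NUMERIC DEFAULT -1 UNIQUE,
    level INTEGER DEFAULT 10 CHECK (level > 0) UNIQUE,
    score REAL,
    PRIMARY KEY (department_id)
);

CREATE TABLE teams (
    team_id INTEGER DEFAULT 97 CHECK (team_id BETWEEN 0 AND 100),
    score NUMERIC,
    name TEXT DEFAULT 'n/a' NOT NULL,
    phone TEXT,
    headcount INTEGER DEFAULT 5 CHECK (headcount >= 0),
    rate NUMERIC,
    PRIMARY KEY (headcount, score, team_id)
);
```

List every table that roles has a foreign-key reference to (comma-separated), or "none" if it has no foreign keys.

No column in roles has a REFERENCES clause.

none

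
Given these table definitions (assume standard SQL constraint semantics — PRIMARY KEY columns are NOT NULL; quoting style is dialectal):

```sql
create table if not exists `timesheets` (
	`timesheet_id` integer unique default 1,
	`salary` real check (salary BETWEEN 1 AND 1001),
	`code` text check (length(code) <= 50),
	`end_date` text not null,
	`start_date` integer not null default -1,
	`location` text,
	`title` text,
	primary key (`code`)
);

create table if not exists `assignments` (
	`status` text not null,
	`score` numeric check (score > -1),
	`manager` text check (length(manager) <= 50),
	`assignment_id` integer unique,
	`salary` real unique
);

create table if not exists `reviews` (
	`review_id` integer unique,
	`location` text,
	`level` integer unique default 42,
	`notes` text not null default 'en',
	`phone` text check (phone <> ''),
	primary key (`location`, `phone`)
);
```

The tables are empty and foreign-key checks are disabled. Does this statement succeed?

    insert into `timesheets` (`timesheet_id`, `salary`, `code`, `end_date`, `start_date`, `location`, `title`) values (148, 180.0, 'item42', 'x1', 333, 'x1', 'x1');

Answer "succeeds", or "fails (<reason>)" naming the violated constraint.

NOT NULL columns: code is supplied; end_date is supplied; start_date is supplied.
CHECK constraints: 180.0 satisfies (salary BETWEEN 1 AND 1001); 'item42' satisfies (length(code) <= 50).
No constraint is violated.

succeeds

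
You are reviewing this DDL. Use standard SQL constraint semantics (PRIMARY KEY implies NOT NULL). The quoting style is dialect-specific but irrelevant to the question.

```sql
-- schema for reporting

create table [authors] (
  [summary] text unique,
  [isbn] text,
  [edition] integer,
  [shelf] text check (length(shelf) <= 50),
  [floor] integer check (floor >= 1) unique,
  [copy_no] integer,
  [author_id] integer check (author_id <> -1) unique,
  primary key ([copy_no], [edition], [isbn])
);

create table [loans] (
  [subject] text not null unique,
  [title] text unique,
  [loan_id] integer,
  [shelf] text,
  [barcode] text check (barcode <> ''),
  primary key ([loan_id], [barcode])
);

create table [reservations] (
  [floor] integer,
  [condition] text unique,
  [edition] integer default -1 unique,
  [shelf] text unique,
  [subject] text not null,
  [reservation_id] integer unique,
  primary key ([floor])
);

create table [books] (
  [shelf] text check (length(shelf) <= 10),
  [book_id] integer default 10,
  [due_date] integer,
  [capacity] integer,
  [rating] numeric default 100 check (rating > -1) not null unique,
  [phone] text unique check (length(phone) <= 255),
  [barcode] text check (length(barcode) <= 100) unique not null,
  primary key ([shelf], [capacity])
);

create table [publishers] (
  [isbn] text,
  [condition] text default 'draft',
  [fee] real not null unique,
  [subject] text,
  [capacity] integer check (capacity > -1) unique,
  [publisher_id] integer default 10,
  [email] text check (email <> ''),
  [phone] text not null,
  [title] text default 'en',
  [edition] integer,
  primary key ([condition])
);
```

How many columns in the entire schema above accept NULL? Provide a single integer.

20

authors: 4 nullable (summary, shelf, floor, author_id — PK (copy_no, edition, isbn) and explicit NOT NULL columns excluded).
loans: 2 nullable (title, shelf — PK (loan_id, barcode) and explicit NOT NULL columns excluded).
reservations: 4 nullable (condition, edition, shelf, reservation_id — PK (floor) and explicit NOT NULL columns excluded).
books: 3 nullable (book_id, due_date, phone — PK (shelf, capacity) and explicit NOT NULL columns excluded).
publishers: 7 nullable (isbn, subject, capacity, publisher_id, email, title, edition — PK (condition) and explicit NOT NULL columns excluded).
Total: 4 + 2 + 4 + 3 + 7 = 20.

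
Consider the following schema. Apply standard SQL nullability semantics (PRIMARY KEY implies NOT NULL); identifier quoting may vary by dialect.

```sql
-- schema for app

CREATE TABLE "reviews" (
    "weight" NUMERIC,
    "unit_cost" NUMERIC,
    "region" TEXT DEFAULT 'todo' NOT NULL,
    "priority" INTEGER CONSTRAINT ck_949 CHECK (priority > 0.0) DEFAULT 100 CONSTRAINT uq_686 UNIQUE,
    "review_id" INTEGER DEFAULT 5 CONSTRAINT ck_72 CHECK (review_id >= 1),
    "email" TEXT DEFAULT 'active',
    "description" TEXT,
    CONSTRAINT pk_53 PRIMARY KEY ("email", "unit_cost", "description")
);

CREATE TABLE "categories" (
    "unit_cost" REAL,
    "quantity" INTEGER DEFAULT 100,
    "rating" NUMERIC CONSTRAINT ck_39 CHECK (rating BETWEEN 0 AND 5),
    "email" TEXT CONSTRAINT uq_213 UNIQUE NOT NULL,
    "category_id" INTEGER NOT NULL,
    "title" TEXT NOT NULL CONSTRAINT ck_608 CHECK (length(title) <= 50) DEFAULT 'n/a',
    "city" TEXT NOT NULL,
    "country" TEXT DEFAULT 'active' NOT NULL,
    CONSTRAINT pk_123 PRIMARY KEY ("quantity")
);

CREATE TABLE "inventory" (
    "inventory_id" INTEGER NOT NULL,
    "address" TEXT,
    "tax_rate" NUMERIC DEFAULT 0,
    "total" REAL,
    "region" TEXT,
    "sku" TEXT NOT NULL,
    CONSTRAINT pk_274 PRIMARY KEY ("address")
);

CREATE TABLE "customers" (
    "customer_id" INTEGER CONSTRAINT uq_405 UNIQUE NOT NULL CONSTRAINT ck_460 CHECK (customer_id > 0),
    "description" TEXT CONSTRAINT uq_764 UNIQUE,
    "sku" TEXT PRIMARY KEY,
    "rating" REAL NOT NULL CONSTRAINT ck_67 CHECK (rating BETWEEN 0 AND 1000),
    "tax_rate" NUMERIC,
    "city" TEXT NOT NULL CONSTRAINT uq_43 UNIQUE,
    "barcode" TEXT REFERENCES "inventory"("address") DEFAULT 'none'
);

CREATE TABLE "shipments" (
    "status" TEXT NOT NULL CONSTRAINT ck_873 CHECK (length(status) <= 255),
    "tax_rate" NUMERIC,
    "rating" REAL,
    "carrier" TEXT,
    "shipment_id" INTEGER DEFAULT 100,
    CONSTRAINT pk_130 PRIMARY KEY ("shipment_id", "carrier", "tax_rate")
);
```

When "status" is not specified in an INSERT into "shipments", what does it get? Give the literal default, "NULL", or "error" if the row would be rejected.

status has no DEFAULT clause.
Omitting it would insert NULL, but it is declared NOT NULL, so the INSERT fails.

error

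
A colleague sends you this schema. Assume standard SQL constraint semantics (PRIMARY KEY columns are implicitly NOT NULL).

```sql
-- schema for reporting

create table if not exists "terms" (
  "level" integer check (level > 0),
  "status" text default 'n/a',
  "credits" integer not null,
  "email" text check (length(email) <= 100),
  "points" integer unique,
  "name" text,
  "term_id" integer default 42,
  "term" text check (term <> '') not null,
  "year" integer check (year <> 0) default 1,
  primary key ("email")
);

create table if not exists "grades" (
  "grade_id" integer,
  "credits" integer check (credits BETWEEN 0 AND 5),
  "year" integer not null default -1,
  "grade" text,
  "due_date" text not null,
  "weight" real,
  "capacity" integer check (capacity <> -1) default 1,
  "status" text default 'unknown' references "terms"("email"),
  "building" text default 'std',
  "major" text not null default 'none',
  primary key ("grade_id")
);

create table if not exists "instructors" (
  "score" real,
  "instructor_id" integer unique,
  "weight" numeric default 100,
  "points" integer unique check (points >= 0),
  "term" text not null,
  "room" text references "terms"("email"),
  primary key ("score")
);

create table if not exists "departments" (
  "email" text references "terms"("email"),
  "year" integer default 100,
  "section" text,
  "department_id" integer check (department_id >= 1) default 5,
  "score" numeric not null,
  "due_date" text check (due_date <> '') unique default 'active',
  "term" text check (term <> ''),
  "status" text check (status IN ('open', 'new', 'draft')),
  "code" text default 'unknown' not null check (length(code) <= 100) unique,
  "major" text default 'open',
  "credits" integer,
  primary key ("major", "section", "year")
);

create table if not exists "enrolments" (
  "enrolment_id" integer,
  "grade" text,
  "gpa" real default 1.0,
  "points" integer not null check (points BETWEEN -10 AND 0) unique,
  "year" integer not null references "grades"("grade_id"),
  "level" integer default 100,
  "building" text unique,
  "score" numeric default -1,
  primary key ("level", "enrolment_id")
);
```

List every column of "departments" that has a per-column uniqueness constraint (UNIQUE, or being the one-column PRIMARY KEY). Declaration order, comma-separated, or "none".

- email: no UNIQUE or single-column PK constraint.
- year: part of a composite PRIMARY KEY — only the tuple is unique, not this column on its own.
- section: part of a composite PRIMARY KEY — only the tuple is unique, not this column on its own.
- department_id: no UNIQUE or single-column PK constraint.
- score: no UNIQUE or single-column PK constraint.
- due_date: declared UNIQUE → unique.
- term: no UNIQUE or single-column PK constraint.
- status: no UNIQUE or single-column PK constraint.
- code: declared UNIQUE → unique.
- major: part of a composite PRIMARY KEY — only the tuple is unique, not this column on its own.
- credits: no UNIQUE or single-column PK constraint.

due_date, code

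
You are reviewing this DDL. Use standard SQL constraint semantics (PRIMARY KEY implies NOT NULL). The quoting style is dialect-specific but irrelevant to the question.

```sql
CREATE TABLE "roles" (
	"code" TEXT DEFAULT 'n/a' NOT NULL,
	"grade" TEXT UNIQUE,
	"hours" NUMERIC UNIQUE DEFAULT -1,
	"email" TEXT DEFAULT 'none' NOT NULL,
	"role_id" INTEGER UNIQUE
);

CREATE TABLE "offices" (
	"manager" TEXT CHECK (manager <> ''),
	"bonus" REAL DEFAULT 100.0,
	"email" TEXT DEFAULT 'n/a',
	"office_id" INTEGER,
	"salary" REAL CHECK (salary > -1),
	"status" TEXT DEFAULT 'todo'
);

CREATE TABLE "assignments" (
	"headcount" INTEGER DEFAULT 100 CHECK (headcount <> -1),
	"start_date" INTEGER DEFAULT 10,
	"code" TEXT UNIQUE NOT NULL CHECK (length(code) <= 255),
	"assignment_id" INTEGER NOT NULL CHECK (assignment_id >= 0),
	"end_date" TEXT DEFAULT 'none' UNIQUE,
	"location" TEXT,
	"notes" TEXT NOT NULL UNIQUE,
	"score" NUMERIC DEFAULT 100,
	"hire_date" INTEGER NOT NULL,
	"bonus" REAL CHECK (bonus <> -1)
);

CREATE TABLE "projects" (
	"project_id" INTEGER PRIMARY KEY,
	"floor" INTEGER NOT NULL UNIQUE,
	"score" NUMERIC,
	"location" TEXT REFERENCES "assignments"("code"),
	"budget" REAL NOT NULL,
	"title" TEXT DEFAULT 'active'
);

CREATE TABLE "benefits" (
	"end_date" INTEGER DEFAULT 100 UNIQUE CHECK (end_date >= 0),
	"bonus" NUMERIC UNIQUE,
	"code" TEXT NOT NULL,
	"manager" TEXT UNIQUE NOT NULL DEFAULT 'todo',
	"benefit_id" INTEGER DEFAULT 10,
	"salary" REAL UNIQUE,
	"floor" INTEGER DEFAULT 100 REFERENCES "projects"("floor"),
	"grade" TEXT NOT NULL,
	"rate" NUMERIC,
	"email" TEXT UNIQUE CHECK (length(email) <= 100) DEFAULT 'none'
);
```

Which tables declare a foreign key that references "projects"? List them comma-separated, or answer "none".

benefits

- benefits.floor references projects(floor).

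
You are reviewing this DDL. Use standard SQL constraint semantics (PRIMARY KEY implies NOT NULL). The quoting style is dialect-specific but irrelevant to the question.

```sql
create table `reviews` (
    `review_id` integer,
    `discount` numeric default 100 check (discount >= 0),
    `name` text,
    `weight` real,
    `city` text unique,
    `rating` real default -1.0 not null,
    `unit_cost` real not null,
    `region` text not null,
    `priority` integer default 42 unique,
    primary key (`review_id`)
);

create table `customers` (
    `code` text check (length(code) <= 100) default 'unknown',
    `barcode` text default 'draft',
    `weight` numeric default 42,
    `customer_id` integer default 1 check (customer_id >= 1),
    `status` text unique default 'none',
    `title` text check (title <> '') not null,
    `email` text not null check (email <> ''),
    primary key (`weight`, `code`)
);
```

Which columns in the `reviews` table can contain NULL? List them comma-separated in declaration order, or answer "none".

- review_id: part of the PRIMARY KEY, which implies NOT NULL → not nullable.
- discount: CHECK does not forbid NULL (a CHECK constraint passes when its expression is NULL) → nullable.
- name: no NOT NULL constraint applies → nullable.
- weight: no NOT NULL constraint applies → nullable.
- city: UNIQUE does not imply NOT NULL → nullable.
- rating: declared NOT NULL → not nullable.
- unit_cost: declared NOT NULL → not nullable.
- region: declared NOT NULL → not nullable.
- priority: UNIQUE does not imply NOT NULL → nullable.

discount, name, weight, city, priority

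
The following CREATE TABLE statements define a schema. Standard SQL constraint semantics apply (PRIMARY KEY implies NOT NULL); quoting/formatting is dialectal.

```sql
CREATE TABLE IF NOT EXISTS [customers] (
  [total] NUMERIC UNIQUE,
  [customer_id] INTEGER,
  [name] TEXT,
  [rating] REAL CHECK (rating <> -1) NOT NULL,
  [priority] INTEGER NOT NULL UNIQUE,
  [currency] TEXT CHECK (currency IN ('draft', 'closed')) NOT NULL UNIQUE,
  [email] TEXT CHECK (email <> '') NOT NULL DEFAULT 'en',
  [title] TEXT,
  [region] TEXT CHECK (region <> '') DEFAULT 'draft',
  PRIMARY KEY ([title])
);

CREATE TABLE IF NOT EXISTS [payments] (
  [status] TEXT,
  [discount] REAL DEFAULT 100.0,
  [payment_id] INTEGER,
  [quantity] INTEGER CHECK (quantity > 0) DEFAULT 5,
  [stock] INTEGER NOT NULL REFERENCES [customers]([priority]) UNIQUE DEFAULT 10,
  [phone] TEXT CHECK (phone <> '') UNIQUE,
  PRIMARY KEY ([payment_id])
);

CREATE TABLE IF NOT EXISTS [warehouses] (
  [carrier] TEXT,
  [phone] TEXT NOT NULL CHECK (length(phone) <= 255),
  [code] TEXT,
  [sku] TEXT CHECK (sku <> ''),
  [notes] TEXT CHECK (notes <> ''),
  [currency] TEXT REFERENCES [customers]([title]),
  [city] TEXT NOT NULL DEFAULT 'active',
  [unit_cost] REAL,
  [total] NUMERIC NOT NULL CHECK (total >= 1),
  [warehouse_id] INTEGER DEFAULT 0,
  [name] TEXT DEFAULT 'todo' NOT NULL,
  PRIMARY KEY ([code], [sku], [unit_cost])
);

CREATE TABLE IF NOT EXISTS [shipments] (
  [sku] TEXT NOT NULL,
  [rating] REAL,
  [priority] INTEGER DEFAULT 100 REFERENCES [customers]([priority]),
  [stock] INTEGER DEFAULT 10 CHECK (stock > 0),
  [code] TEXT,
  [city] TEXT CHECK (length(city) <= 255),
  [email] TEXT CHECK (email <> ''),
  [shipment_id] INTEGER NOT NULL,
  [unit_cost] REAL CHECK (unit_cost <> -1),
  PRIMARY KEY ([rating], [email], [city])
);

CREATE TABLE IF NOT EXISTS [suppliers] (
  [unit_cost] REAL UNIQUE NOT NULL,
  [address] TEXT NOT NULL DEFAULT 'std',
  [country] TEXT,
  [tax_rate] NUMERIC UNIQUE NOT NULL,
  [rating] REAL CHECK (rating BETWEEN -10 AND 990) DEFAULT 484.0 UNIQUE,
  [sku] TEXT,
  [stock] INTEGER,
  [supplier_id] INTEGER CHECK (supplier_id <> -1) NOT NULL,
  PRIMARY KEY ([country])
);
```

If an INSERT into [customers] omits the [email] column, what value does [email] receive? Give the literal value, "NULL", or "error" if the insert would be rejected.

'en'

email has an explicit DEFAULT 'en'.
When the column is omitted from an INSERT, that default is used.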